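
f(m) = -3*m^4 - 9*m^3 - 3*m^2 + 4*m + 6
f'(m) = -12*m^3 - 27*m^2 - 6*m + 4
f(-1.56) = 8.86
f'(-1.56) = -6.79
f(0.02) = 6.08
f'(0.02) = 3.87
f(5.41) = -4055.09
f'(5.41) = -2718.78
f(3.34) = -722.79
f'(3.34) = -764.36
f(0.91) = -1.68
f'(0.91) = -32.86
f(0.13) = 6.45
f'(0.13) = 2.74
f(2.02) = -122.29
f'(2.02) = -217.20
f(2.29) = -191.15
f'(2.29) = -295.44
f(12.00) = -78138.00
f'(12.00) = -24692.00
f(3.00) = -495.00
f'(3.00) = -581.00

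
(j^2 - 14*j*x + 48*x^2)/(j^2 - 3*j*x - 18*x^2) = (j - 8*x)/(j + 3*x)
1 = 1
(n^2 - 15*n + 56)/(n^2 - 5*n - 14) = (n - 8)/(n + 2)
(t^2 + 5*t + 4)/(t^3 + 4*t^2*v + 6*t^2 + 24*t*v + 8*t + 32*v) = (t + 1)/(t^2 + 4*t*v + 2*t + 8*v)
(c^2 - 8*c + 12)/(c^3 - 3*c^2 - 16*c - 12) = (c - 2)/(c^2 + 3*c + 2)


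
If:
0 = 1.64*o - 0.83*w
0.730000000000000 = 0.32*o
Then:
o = 2.28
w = 4.51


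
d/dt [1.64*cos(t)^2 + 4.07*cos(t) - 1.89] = -(3.28*cos(t) + 4.07)*sin(t)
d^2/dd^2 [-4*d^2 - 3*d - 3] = -8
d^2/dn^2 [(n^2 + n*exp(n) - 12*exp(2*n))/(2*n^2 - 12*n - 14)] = (-8*(n - 3)^2*(n^2 + n*exp(n) - 12*exp(2*n)) + (-n^2 + 6*n + 7)^2*(-n*exp(n) + 48*exp(2*n) - 2*exp(n) - 2) + 2*(-n^2 + 6*n + 7)*(-n^2 - n*exp(n) - 2*(n - 3)*(n*exp(n) + 2*n - 24*exp(2*n) + exp(n)) + 12*exp(2*n)))/(2*(-n^2 + 6*n + 7)^3)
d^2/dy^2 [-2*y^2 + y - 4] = -4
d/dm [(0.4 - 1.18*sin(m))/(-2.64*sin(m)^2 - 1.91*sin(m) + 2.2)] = (-3.1152*sin(m)^2 + 2.112*sin(m) - 1.832)*cos(m)/(6.9696*sin(m)^4 + 10.0848*sin(m)^3 - 7.9679*sin(m)^2 - 8.404*sin(m) + 4.84)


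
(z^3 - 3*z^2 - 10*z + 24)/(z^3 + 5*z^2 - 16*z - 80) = (z^2 + z - 6)/(z^2 + 9*z + 20)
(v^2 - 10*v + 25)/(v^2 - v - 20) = (v - 5)/(v + 4)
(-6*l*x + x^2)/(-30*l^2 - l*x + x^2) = x/(5*l + x)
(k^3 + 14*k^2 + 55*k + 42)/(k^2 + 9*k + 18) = (k^2 + 8*k + 7)/(k + 3)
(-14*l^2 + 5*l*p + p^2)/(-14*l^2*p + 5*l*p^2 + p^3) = 1/p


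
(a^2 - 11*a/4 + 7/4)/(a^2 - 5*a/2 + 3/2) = (4*a - 7)/(2*(2*a - 3))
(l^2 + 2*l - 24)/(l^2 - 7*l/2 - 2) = 2*(l + 6)/(2*l + 1)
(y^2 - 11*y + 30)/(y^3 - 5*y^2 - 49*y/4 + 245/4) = 4*(y - 6)/(4*y^2 - 49)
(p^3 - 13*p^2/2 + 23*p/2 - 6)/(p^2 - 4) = (2*p^3 - 13*p^2 + 23*p - 12)/(2*(p^2 - 4))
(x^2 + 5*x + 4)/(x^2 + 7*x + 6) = (x + 4)/(x + 6)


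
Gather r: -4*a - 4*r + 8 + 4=-4*a - 4*r + 12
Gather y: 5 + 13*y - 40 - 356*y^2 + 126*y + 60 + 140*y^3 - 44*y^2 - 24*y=140*y^3 - 400*y^2 + 115*y + 25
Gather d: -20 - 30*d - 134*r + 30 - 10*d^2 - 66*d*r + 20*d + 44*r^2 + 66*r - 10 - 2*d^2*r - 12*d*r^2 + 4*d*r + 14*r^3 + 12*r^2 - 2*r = d^2*(-2*r - 10) + d*(-12*r^2 - 62*r - 10) + 14*r^3 + 56*r^2 - 70*r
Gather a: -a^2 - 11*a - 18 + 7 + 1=-a^2 - 11*a - 10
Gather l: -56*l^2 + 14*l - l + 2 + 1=-56*l^2 + 13*l + 3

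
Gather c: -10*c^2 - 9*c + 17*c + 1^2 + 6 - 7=-10*c^2 + 8*c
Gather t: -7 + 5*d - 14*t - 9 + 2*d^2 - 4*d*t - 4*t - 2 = 2*d^2 + 5*d + t*(-4*d - 18) - 18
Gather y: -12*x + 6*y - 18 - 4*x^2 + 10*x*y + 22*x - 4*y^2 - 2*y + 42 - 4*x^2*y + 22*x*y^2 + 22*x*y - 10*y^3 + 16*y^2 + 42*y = -4*x^2 + 10*x - 10*y^3 + y^2*(22*x + 12) + y*(-4*x^2 + 32*x + 46) + 24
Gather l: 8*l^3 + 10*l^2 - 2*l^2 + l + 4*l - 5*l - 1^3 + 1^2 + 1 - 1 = 8*l^3 + 8*l^2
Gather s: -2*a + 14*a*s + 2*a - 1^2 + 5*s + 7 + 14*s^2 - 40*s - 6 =14*s^2 + s*(14*a - 35)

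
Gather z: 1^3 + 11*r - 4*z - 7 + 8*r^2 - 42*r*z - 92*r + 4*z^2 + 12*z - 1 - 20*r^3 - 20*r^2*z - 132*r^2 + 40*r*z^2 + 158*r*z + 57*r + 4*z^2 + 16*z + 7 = -20*r^3 - 124*r^2 - 24*r + z^2*(40*r + 8) + z*(-20*r^2 + 116*r + 24)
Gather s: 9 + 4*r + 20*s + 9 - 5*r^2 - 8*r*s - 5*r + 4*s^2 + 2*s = -5*r^2 - r + 4*s^2 + s*(22 - 8*r) + 18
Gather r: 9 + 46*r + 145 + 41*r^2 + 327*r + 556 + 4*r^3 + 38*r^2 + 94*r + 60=4*r^3 + 79*r^2 + 467*r + 770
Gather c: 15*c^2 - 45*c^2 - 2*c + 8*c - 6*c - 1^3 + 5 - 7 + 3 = -30*c^2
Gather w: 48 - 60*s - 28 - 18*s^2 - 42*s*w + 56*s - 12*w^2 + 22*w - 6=-18*s^2 - 4*s - 12*w^2 + w*(22 - 42*s) + 14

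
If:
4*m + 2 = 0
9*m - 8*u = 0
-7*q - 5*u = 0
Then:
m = -1/2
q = 45/112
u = -9/16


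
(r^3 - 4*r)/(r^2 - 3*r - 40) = r*(4 - r^2)/(-r^2 + 3*r + 40)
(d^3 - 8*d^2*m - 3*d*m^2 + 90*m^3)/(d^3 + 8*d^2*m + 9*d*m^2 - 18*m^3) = (d^2 - 11*d*m + 30*m^2)/(d^2 + 5*d*m - 6*m^2)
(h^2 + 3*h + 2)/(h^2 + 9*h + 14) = (h + 1)/(h + 7)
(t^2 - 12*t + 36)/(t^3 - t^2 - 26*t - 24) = (t - 6)/(t^2 + 5*t + 4)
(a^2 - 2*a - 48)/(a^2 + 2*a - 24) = (a - 8)/(a - 4)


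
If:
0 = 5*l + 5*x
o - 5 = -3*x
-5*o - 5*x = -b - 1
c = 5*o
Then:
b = 24 - 10*x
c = 25 - 15*x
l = -x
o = 5 - 3*x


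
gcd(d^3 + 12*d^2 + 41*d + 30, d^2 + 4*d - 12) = d + 6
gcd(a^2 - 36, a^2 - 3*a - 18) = a - 6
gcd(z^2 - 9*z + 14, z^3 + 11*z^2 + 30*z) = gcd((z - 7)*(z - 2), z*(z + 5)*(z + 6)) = 1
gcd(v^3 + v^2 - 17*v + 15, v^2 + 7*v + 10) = v + 5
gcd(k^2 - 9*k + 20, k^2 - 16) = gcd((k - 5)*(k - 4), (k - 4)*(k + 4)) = k - 4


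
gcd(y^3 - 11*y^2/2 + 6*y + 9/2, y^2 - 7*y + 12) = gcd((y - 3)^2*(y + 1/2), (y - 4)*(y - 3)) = y - 3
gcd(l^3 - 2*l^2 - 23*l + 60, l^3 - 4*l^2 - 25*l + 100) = l^2 + l - 20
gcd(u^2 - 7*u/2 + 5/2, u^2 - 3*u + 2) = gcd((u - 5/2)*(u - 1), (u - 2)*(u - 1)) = u - 1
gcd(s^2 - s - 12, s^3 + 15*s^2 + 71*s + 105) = s + 3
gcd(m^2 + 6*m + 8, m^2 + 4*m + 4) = m + 2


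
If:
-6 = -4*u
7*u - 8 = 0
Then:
No Solution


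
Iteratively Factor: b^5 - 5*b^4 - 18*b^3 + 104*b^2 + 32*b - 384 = (b + 2)*(b^4 - 7*b^3 - 4*b^2 + 112*b - 192) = (b - 3)*(b + 2)*(b^3 - 4*b^2 - 16*b + 64) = (b - 4)*(b - 3)*(b + 2)*(b^2 - 16) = (b - 4)^2*(b - 3)*(b + 2)*(b + 4)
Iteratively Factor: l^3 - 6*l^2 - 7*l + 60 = (l - 4)*(l^2 - 2*l - 15) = (l - 5)*(l - 4)*(l + 3)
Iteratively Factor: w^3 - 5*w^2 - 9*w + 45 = (w - 5)*(w^2 - 9) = (w - 5)*(w + 3)*(w - 3)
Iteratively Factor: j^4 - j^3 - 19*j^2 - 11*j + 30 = (j - 1)*(j^3 - 19*j - 30) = (j - 1)*(j + 3)*(j^2 - 3*j - 10) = (j - 5)*(j - 1)*(j + 3)*(j + 2)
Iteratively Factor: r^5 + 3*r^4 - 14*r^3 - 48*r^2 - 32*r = (r - 4)*(r^4 + 7*r^3 + 14*r^2 + 8*r) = (r - 4)*(r + 2)*(r^3 + 5*r^2 + 4*r) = (r - 4)*(r + 1)*(r + 2)*(r^2 + 4*r) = (r - 4)*(r + 1)*(r + 2)*(r + 4)*(r)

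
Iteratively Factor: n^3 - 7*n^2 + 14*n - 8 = (n - 4)*(n^2 - 3*n + 2) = (n - 4)*(n - 1)*(n - 2)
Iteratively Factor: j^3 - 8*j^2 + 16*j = (j - 4)*(j^2 - 4*j) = (j - 4)^2*(j)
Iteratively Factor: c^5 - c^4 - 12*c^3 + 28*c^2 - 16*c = (c - 2)*(c^4 + c^3 - 10*c^2 + 8*c) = (c - 2)^2*(c^3 + 3*c^2 - 4*c) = (c - 2)^2*(c + 4)*(c^2 - c) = c*(c - 2)^2*(c + 4)*(c - 1)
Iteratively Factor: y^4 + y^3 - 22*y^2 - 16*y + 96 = (y - 2)*(y^3 + 3*y^2 - 16*y - 48) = (y - 2)*(y + 4)*(y^2 - y - 12) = (y - 2)*(y + 3)*(y + 4)*(y - 4)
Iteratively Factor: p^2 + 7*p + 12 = (p + 3)*(p + 4)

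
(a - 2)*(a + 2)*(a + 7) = a^3 + 7*a^2 - 4*a - 28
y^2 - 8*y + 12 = (y - 6)*(y - 2)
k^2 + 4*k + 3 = (k + 1)*(k + 3)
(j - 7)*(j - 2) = j^2 - 9*j + 14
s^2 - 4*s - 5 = (s - 5)*(s + 1)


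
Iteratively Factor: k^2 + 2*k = (k)*(k + 2)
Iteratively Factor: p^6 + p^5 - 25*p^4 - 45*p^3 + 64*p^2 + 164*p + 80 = (p + 1)*(p^5 - 25*p^3 - 20*p^2 + 84*p + 80) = (p - 5)*(p + 1)*(p^4 + 5*p^3 - 20*p - 16) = (p - 5)*(p - 2)*(p + 1)*(p^3 + 7*p^2 + 14*p + 8) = (p - 5)*(p - 2)*(p + 1)^2*(p^2 + 6*p + 8) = (p - 5)*(p - 2)*(p + 1)^2*(p + 4)*(p + 2)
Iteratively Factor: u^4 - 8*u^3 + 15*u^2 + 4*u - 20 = (u - 5)*(u^3 - 3*u^2 + 4) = (u - 5)*(u + 1)*(u^2 - 4*u + 4) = (u - 5)*(u - 2)*(u + 1)*(u - 2)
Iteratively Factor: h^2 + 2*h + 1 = (h + 1)*(h + 1)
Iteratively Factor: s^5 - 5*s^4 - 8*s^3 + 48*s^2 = (s + 3)*(s^4 - 8*s^3 + 16*s^2) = (s - 4)*(s + 3)*(s^3 - 4*s^2) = s*(s - 4)*(s + 3)*(s^2 - 4*s) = s^2*(s - 4)*(s + 3)*(s - 4)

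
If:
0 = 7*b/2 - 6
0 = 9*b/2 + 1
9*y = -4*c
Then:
No Solution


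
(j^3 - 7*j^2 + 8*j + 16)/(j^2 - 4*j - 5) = (j^2 - 8*j + 16)/(j - 5)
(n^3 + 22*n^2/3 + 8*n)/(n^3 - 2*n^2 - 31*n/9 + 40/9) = 3*n*(3*n^2 + 22*n + 24)/(9*n^3 - 18*n^2 - 31*n + 40)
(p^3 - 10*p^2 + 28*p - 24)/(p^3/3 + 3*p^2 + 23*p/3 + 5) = 3*(p^3 - 10*p^2 + 28*p - 24)/(p^3 + 9*p^2 + 23*p + 15)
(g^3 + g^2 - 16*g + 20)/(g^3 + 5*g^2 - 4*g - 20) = (g - 2)/(g + 2)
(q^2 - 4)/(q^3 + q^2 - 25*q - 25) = (q^2 - 4)/(q^3 + q^2 - 25*q - 25)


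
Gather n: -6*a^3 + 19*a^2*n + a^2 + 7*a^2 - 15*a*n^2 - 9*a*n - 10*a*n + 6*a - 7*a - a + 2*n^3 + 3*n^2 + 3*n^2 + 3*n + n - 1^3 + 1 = -6*a^3 + 8*a^2 - 2*a + 2*n^3 + n^2*(6 - 15*a) + n*(19*a^2 - 19*a + 4)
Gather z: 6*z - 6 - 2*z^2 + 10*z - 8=-2*z^2 + 16*z - 14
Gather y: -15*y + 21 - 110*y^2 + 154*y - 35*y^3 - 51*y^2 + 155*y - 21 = -35*y^3 - 161*y^2 + 294*y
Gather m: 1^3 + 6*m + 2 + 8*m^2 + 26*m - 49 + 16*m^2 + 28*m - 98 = 24*m^2 + 60*m - 144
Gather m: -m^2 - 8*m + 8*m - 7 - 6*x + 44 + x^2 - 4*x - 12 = -m^2 + x^2 - 10*x + 25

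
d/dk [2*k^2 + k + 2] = 4*k + 1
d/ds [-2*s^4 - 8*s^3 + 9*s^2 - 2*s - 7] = -8*s^3 - 24*s^2 + 18*s - 2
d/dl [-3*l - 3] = -3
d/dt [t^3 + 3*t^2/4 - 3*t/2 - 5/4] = 3*t^2 + 3*t/2 - 3/2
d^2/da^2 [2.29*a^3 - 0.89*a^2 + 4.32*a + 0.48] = 13.74*a - 1.78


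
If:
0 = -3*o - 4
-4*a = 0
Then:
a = 0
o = -4/3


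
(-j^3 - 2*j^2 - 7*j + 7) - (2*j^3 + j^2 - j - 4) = -3*j^3 - 3*j^2 - 6*j + 11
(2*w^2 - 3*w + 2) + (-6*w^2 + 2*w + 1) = -4*w^2 - w + 3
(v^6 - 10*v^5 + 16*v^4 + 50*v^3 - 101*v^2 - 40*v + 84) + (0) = v^6 - 10*v^5 + 16*v^4 + 50*v^3 - 101*v^2 - 40*v + 84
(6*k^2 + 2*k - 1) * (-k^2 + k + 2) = -6*k^4 + 4*k^3 + 15*k^2 + 3*k - 2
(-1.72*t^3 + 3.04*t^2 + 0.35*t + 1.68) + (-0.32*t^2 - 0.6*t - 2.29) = -1.72*t^3 + 2.72*t^2 - 0.25*t - 0.61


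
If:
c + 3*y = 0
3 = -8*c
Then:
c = -3/8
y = 1/8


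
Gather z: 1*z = z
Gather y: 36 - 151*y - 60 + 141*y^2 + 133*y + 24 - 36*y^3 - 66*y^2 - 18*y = -36*y^3 + 75*y^2 - 36*y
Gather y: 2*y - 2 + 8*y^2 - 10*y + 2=8*y^2 - 8*y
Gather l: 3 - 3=0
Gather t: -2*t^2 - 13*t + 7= -2*t^2 - 13*t + 7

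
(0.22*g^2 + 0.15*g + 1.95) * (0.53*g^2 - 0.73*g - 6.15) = 0.1166*g^4 - 0.0811*g^3 - 0.429*g^2 - 2.346*g - 11.9925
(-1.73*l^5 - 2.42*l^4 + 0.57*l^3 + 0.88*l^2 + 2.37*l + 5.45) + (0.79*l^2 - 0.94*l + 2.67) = -1.73*l^5 - 2.42*l^4 + 0.57*l^3 + 1.67*l^2 + 1.43*l + 8.12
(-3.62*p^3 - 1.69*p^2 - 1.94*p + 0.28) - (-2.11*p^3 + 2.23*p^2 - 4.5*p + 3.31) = -1.51*p^3 - 3.92*p^2 + 2.56*p - 3.03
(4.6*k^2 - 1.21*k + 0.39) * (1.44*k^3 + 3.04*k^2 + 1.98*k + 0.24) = 6.624*k^5 + 12.2416*k^4 + 5.9912*k^3 - 0.1062*k^2 + 0.4818*k + 0.0936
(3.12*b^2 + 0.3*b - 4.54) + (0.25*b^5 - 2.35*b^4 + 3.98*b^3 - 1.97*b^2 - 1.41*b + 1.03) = 0.25*b^5 - 2.35*b^4 + 3.98*b^3 + 1.15*b^2 - 1.11*b - 3.51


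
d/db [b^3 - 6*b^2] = 3*b*(b - 4)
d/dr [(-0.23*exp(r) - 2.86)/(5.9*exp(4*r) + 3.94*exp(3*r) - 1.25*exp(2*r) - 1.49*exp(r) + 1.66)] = (4.071*exp(4*r) + 69.3084*exp(3*r) + 33.5177*exp(2*r) - 7.15*exp(r) - 4.6432)*exp(r)/(34.81*exp(8*r) + 46.492*exp(7*r) + 0.7736*exp(6*r) - 27.432*exp(5*r) + 9.4093*exp(4*r) + 16.8058*exp(3*r) - 1.9299*exp(2*r) - 4.9468*exp(r) + 2.7556)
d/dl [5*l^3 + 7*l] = 15*l^2 + 7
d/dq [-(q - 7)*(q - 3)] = 10 - 2*q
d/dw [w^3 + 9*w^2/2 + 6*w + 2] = 3*w^2 + 9*w + 6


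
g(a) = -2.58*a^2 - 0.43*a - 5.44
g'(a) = -5.16*a - 0.43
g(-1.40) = -9.89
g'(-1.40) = 6.79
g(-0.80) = -6.75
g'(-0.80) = 3.70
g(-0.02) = -5.43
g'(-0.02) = -0.33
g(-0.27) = -5.51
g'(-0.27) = 0.96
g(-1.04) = -7.78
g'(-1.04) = 4.94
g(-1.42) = -10.03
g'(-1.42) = 6.90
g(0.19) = -5.61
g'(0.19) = -1.41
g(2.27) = -19.71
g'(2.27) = -12.14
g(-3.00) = -27.37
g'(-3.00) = 15.05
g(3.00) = -29.95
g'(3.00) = -15.91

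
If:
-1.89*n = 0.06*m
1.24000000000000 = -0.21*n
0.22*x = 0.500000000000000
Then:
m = 186.00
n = -5.90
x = 2.27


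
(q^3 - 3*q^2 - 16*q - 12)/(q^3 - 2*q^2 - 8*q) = (q^2 - 5*q - 6)/(q*(q - 4))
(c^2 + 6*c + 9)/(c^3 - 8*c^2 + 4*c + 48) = (c^2 + 6*c + 9)/(c^3 - 8*c^2 + 4*c + 48)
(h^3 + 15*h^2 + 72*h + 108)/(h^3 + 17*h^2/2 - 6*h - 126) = 2*(h + 3)/(2*h - 7)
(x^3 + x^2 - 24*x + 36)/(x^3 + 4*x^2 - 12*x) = (x - 3)/x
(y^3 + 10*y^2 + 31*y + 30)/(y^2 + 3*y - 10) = (y^2 + 5*y + 6)/(y - 2)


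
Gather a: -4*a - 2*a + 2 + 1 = 3 - 6*a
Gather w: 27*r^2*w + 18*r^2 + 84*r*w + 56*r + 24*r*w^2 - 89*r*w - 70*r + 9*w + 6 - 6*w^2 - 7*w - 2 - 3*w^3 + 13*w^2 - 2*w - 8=18*r^2 - 14*r - 3*w^3 + w^2*(24*r + 7) + w*(27*r^2 - 5*r) - 4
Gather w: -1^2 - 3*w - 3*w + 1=-6*w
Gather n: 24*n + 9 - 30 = 24*n - 21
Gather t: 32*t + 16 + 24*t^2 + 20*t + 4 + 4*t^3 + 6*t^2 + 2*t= 4*t^3 + 30*t^2 + 54*t + 20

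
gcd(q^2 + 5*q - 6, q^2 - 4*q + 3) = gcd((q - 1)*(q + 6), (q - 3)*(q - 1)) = q - 1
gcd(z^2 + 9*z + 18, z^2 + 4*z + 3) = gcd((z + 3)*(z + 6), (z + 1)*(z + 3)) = z + 3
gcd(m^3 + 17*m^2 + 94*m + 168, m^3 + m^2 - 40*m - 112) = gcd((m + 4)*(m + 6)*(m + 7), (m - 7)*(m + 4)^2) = m + 4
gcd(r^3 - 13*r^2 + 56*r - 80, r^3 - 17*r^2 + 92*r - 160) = r^2 - 9*r + 20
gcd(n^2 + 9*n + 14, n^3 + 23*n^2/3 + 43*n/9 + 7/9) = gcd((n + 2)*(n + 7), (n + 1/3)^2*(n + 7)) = n + 7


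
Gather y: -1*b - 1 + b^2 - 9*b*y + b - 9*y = b^2 + y*(-9*b - 9) - 1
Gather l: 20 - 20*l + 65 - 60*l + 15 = 100 - 80*l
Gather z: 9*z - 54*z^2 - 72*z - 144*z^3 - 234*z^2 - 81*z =-144*z^3 - 288*z^2 - 144*z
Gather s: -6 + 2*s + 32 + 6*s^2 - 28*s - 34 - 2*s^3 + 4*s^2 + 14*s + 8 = -2*s^3 + 10*s^2 - 12*s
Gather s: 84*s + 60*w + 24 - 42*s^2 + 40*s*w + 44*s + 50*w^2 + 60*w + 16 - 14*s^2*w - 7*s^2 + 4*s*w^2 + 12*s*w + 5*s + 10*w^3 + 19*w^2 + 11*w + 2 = s^2*(-14*w - 49) + s*(4*w^2 + 52*w + 133) + 10*w^3 + 69*w^2 + 131*w + 42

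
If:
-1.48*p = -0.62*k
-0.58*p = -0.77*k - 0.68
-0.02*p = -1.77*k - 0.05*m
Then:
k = -1.29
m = 45.46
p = -0.54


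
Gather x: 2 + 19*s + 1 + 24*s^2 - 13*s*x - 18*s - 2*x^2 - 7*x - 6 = 24*s^2 + s - 2*x^2 + x*(-13*s - 7) - 3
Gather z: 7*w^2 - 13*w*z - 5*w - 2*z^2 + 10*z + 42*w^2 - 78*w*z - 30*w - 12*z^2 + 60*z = 49*w^2 - 35*w - 14*z^2 + z*(70 - 91*w)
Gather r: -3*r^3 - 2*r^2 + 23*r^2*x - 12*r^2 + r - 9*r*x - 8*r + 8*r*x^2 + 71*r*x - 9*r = -3*r^3 + r^2*(23*x - 14) + r*(8*x^2 + 62*x - 16)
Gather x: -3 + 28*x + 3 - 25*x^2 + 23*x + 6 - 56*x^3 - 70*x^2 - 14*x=-56*x^3 - 95*x^2 + 37*x + 6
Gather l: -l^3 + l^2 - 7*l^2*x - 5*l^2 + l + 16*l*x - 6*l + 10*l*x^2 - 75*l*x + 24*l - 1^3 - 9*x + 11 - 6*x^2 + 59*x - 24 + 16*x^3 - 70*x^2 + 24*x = -l^3 + l^2*(-7*x - 4) + l*(10*x^2 - 59*x + 19) + 16*x^3 - 76*x^2 + 74*x - 14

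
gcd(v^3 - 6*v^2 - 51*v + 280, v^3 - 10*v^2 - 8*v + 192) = v - 8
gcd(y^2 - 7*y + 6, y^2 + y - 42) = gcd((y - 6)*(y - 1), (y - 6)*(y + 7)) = y - 6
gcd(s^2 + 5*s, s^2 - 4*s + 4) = 1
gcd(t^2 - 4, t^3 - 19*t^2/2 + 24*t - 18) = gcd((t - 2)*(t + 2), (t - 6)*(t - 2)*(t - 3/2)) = t - 2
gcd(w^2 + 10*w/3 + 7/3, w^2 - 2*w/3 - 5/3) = w + 1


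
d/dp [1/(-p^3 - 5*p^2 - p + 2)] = (3*p^2 + 10*p + 1)/(p^3 + 5*p^2 + p - 2)^2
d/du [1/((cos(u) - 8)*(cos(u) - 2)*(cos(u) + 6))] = (3*cos(u)^2 - 8*cos(u) - 44)*sin(u)/((cos(u) - 8)^2*(cos(u) - 2)^2*(cos(u) + 6)^2)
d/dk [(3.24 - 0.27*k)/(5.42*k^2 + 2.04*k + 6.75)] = (1.4634*k^2 - 35.1216*k - 8.4321)/(29.3764*k^4 + 22.1136*k^3 + 77.3316*k^2 + 27.54*k + 45.5625)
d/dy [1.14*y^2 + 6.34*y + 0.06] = 2.28*y + 6.34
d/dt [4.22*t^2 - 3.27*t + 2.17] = 8.44*t - 3.27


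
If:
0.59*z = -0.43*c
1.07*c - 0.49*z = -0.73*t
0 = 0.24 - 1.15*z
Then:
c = -0.29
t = 0.56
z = 0.21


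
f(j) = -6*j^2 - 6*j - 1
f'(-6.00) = 66.00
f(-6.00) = -181.00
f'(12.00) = -150.00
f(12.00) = -937.00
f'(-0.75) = 3.00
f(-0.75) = 0.12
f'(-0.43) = -0.84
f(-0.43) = 0.47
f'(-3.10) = 31.20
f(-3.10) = -40.06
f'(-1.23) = 8.76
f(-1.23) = -2.70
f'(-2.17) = 20.04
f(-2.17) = -16.23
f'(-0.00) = -6.00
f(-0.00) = -1.00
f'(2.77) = -39.24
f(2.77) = -63.66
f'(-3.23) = 32.76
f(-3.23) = -44.22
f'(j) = -12*j - 6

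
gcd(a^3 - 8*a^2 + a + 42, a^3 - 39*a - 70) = a^2 - 5*a - 14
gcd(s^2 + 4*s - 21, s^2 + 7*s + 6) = 1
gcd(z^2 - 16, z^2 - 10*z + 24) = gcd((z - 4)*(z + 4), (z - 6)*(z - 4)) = z - 4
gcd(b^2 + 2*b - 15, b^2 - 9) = b - 3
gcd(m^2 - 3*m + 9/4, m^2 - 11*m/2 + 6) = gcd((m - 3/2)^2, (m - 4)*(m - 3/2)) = m - 3/2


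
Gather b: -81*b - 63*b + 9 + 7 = 16 - 144*b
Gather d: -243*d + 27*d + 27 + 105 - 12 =120 - 216*d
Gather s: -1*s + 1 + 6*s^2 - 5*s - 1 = 6*s^2 - 6*s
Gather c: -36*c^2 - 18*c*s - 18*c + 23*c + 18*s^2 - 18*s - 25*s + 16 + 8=-36*c^2 + c*(5 - 18*s) + 18*s^2 - 43*s + 24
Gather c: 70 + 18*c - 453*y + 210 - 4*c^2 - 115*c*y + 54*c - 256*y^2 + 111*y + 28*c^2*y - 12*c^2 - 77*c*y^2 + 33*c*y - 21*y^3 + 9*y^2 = c^2*(28*y - 16) + c*(-77*y^2 - 82*y + 72) - 21*y^3 - 247*y^2 - 342*y + 280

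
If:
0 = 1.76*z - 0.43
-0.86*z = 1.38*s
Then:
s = -0.15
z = 0.24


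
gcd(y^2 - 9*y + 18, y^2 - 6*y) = y - 6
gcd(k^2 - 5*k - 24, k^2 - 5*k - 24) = k^2 - 5*k - 24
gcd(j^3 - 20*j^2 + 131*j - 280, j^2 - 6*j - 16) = j - 8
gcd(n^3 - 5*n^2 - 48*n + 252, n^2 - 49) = n + 7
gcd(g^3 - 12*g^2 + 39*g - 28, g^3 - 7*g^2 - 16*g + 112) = g^2 - 11*g + 28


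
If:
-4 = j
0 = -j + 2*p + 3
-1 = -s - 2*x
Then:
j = -4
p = -7/2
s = 1 - 2*x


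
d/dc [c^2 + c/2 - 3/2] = 2*c + 1/2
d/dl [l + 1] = 1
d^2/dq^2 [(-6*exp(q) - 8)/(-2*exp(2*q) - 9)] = (24*exp(4*q) + 128*exp(3*q) - 648*exp(2*q) - 576*exp(q) + 486)*exp(q)/(8*exp(6*q) + 108*exp(4*q) + 486*exp(2*q) + 729)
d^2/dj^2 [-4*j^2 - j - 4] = -8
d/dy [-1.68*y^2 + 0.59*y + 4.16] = 0.59 - 3.36*y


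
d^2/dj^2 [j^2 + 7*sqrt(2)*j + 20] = 2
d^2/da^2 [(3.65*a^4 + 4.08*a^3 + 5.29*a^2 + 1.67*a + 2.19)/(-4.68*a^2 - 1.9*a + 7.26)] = (-159.88752*a^6 - 194.7348*a^5 + 665.03292*a^4 + 519.784655999999*a^3 - 3337.136928*a^2 - 1747.570464*a - 768.348552)/(102.503232*a^6 + 124.84368*a^5 - 426.349872*a^4 - 380.47652*a^3 + 661.388904*a^2 + 300.43332*a - 382.657176)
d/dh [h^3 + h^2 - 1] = h*(3*h + 2)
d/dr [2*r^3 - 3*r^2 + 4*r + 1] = 6*r^2 - 6*r + 4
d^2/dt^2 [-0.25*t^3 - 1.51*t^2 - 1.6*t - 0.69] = -1.5*t - 3.02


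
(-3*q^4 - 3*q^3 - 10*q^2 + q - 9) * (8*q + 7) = -24*q^5 - 45*q^4 - 101*q^3 - 62*q^2 - 65*q - 63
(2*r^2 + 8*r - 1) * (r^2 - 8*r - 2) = 2*r^4 - 8*r^3 - 69*r^2 - 8*r + 2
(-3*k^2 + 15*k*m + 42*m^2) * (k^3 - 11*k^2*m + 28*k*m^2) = -3*k^5 + 48*k^4*m - 207*k^3*m^2 - 42*k^2*m^3 + 1176*k*m^4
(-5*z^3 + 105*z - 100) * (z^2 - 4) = -5*z^5 + 125*z^3 - 100*z^2 - 420*z + 400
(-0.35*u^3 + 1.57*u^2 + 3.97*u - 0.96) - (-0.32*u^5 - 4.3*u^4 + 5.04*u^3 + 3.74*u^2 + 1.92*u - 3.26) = 0.32*u^5 + 4.3*u^4 - 5.39*u^3 - 2.17*u^2 + 2.05*u + 2.3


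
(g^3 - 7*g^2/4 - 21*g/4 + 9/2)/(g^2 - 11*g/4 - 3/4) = (4*g^2 + 5*g - 6)/(4*g + 1)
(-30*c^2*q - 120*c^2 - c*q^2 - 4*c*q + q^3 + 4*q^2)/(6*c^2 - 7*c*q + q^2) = (5*c*q + 20*c + q^2 + 4*q)/(-c + q)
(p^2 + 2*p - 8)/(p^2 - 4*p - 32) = (p - 2)/(p - 8)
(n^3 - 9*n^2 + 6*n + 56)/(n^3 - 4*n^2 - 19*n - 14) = (n - 4)/(n + 1)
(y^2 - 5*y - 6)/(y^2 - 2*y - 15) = (-y^2 + 5*y + 6)/(-y^2 + 2*y + 15)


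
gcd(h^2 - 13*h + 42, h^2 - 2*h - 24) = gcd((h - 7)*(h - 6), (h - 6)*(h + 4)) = h - 6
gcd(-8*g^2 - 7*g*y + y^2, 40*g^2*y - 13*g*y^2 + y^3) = -8*g + y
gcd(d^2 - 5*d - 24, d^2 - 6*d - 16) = d - 8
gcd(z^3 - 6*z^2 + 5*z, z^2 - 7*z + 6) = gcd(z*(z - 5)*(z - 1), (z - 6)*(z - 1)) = z - 1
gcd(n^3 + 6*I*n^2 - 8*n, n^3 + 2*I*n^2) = n^2 + 2*I*n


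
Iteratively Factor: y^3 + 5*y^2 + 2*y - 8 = (y + 2)*(y^2 + 3*y - 4) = (y + 2)*(y + 4)*(y - 1)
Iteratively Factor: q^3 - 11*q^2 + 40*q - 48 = (q - 3)*(q^2 - 8*q + 16) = (q - 4)*(q - 3)*(q - 4)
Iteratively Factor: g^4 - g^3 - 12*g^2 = (g + 3)*(g^3 - 4*g^2) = g*(g + 3)*(g^2 - 4*g) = g*(g - 4)*(g + 3)*(g)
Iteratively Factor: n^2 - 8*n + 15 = (n - 5)*(n - 3)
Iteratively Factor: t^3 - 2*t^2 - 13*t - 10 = (t - 5)*(t^2 + 3*t + 2) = (t - 5)*(t + 2)*(t + 1)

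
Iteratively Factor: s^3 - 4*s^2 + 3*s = (s)*(s^2 - 4*s + 3) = s*(s - 3)*(s - 1)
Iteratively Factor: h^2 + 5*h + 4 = (h + 1)*(h + 4)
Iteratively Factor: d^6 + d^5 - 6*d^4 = (d)*(d^5 + d^4 - 6*d^3) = d*(d + 3)*(d^4 - 2*d^3) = d*(d - 2)*(d + 3)*(d^3) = d^2*(d - 2)*(d + 3)*(d^2) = d^3*(d - 2)*(d + 3)*(d)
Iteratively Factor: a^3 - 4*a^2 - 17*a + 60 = (a + 4)*(a^2 - 8*a + 15) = (a - 3)*(a + 4)*(a - 5)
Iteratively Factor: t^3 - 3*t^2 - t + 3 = (t - 3)*(t^2 - 1) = (t - 3)*(t + 1)*(t - 1)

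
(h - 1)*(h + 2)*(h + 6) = h^3 + 7*h^2 + 4*h - 12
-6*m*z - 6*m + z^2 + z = (-6*m + z)*(z + 1)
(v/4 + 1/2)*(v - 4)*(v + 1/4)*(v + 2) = v^4/4 + v^3/16 - 3*v^2 - 19*v/4 - 1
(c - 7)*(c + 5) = c^2 - 2*c - 35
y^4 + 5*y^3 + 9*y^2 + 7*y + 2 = (y + 1)^3*(y + 2)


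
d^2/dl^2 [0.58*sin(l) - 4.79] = -0.58*sin(l)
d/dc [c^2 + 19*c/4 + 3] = 2*c + 19/4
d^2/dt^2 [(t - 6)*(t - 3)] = 2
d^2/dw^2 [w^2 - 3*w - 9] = 2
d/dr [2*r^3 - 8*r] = 6*r^2 - 8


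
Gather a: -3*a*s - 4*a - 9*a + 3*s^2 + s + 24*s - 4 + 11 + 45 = a*(-3*s - 13) + 3*s^2 + 25*s + 52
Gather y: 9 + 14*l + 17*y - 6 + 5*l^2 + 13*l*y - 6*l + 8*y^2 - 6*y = 5*l^2 + 8*l + 8*y^2 + y*(13*l + 11) + 3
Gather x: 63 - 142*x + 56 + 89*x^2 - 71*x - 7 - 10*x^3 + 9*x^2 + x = -10*x^3 + 98*x^2 - 212*x + 112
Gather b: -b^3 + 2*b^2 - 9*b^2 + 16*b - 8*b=-b^3 - 7*b^2 + 8*b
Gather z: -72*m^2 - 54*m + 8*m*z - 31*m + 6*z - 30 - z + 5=-72*m^2 - 85*m + z*(8*m + 5) - 25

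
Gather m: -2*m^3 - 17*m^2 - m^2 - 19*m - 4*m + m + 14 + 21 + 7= -2*m^3 - 18*m^2 - 22*m + 42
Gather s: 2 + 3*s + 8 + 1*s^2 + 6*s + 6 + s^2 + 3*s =2*s^2 + 12*s + 16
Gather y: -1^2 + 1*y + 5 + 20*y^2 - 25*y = 20*y^2 - 24*y + 4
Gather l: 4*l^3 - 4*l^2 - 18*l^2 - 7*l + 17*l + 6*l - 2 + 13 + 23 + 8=4*l^3 - 22*l^2 + 16*l + 42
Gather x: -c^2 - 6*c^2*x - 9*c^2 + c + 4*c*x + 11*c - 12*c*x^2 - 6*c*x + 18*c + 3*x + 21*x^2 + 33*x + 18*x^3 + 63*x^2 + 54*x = -10*c^2 + 30*c + 18*x^3 + x^2*(84 - 12*c) + x*(-6*c^2 - 2*c + 90)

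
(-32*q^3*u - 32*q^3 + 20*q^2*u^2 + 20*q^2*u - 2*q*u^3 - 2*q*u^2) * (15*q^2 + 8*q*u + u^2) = -480*q^5*u - 480*q^5 + 44*q^4*u^2 + 44*q^4*u + 98*q^3*u^3 + 98*q^3*u^2 + 4*q^2*u^4 + 4*q^2*u^3 - 2*q*u^5 - 2*q*u^4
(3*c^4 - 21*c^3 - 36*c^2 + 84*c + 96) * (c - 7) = 3*c^5 - 42*c^4 + 111*c^3 + 336*c^2 - 492*c - 672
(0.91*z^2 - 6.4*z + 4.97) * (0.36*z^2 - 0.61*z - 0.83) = 0.3276*z^4 - 2.8591*z^3 + 4.9379*z^2 + 2.2803*z - 4.1251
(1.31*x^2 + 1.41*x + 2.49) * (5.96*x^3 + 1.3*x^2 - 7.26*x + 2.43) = 7.8076*x^5 + 10.1066*x^4 + 7.1628*x^3 - 3.8163*x^2 - 14.6511*x + 6.0507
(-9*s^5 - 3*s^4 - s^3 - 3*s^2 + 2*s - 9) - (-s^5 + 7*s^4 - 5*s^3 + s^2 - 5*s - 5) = -8*s^5 - 10*s^4 + 4*s^3 - 4*s^2 + 7*s - 4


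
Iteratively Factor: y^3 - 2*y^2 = (y)*(y^2 - 2*y) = y^2*(y - 2)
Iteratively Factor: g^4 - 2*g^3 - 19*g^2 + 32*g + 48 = (g - 4)*(g^3 + 2*g^2 - 11*g - 12) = (g - 4)*(g + 4)*(g^2 - 2*g - 3) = (g - 4)*(g + 1)*(g + 4)*(g - 3)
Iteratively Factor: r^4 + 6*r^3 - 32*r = (r - 2)*(r^3 + 8*r^2 + 16*r) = r*(r - 2)*(r^2 + 8*r + 16) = r*(r - 2)*(r + 4)*(r + 4)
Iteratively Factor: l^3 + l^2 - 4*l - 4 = (l - 2)*(l^2 + 3*l + 2) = (l - 2)*(l + 1)*(l + 2)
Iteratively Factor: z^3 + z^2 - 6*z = (z - 2)*(z^2 + 3*z) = z*(z - 2)*(z + 3)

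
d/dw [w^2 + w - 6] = 2*w + 1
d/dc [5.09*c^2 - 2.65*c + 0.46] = 10.18*c - 2.65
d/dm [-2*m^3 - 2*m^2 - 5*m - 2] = -6*m^2 - 4*m - 5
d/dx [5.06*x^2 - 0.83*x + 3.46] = 10.12*x - 0.83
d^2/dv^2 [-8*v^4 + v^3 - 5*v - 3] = 6*v*(1 - 16*v)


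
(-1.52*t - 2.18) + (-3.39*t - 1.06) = -4.91*t - 3.24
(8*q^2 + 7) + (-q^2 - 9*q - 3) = 7*q^2 - 9*q + 4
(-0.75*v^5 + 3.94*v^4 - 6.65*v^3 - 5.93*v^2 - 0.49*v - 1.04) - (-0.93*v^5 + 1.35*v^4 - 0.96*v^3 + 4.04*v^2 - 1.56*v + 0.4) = 0.18*v^5 + 2.59*v^4 - 5.69*v^3 - 9.97*v^2 + 1.07*v - 1.44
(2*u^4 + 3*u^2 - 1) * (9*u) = 18*u^5 + 27*u^3 - 9*u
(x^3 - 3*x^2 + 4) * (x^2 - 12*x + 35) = x^5 - 15*x^4 + 71*x^3 - 101*x^2 - 48*x + 140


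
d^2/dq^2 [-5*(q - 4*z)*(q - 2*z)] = -10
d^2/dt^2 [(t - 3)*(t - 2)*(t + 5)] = 6*t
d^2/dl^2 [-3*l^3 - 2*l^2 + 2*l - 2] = -18*l - 4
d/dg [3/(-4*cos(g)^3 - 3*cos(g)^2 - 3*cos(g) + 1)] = 9*(4*sin(g)^2 - 2*cos(g) - 5)*sin(g)/((4*cos(g) - 1)^2*(cos(g)^2 + cos(g) + 1)^2)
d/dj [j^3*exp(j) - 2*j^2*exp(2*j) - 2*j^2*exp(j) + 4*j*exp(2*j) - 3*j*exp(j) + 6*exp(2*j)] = (j^3 - 4*j^2*exp(j) + j^2 + 4*j*exp(j) - 7*j + 16*exp(j) - 3)*exp(j)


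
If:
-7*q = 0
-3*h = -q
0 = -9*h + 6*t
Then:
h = 0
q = 0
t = 0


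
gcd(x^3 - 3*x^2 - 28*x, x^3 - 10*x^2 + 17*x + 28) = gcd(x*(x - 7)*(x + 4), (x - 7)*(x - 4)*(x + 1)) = x - 7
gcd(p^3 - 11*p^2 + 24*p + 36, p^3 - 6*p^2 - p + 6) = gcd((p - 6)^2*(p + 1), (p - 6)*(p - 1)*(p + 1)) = p^2 - 5*p - 6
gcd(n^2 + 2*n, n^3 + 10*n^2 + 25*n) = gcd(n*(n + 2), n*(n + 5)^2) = n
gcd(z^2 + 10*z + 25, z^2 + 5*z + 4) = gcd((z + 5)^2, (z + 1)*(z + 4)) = 1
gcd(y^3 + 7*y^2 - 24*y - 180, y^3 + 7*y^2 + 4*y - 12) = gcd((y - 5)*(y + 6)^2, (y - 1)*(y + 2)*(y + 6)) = y + 6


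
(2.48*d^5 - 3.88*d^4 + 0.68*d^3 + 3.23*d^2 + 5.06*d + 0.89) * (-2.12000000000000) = -5.2576*d^5 + 8.2256*d^4 - 1.4416*d^3 - 6.8476*d^2 - 10.7272*d - 1.8868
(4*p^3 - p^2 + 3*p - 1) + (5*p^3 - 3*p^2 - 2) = 9*p^3 - 4*p^2 + 3*p - 3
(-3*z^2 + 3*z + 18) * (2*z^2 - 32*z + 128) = -6*z^4 + 102*z^3 - 444*z^2 - 192*z + 2304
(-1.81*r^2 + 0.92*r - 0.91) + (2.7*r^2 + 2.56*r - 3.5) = 0.89*r^2 + 3.48*r - 4.41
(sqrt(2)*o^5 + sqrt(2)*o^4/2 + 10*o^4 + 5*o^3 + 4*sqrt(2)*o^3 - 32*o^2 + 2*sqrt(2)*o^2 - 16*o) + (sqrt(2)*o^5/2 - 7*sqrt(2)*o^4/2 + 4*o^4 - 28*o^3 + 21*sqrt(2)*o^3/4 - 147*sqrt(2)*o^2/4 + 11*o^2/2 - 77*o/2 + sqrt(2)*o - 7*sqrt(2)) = 3*sqrt(2)*o^5/2 - 3*sqrt(2)*o^4 + 14*o^4 - 23*o^3 + 37*sqrt(2)*o^3/4 - 139*sqrt(2)*o^2/4 - 53*o^2/2 - 109*o/2 + sqrt(2)*o - 7*sqrt(2)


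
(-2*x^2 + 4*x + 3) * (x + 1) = -2*x^3 + 2*x^2 + 7*x + 3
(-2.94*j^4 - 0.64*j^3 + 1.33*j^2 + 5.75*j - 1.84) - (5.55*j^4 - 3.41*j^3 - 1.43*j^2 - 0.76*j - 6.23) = -8.49*j^4 + 2.77*j^3 + 2.76*j^2 + 6.51*j + 4.39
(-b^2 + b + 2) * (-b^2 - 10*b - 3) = b^4 + 9*b^3 - 9*b^2 - 23*b - 6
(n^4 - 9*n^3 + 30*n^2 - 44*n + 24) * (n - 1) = n^5 - 10*n^4 + 39*n^3 - 74*n^2 + 68*n - 24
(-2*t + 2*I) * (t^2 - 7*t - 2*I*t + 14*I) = -2*t^3 + 14*t^2 + 6*I*t^2 + 4*t - 42*I*t - 28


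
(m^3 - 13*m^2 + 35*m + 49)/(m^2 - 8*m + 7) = (m^2 - 6*m - 7)/(m - 1)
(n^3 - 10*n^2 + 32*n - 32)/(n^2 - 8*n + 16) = n - 2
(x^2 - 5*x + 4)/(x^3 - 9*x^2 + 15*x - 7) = (x - 4)/(x^2 - 8*x + 7)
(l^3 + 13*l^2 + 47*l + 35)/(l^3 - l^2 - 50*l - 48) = (l^2 + 12*l + 35)/(l^2 - 2*l - 48)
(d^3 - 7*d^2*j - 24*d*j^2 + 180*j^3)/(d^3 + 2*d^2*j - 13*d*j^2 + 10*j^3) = (d^2 - 12*d*j + 36*j^2)/(d^2 - 3*d*j + 2*j^2)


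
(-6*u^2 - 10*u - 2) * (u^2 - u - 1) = -6*u^4 - 4*u^3 + 14*u^2 + 12*u + 2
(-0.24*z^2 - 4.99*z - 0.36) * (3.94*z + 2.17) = -0.9456*z^3 - 20.1814*z^2 - 12.2467*z - 0.7812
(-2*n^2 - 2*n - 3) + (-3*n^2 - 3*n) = -5*n^2 - 5*n - 3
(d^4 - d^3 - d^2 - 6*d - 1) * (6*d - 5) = 6*d^5 - 11*d^4 - d^3 - 31*d^2 + 24*d + 5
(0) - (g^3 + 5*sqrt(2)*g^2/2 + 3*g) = -g^3 - 5*sqrt(2)*g^2/2 - 3*g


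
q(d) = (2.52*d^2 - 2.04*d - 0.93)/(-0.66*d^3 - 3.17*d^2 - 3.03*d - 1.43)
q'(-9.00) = 0.19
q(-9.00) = 0.89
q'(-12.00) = 0.07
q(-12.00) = 0.54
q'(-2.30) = 2.46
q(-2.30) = -5.34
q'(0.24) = -0.72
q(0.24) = 0.54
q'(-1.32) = 0.42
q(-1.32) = -4.29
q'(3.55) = -0.02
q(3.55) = -0.29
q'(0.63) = -0.66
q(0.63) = 0.26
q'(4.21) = -0.00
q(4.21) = -0.29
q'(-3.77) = 3307.60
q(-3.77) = 140.64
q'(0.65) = -0.64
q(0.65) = 0.24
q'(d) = (5.04*d - 2.04)/(-0.66*d^3 - 3.17*d^2 - 3.03*d - 1.43) + (1.98*d^2 + 6.34*d + 3.03)*(2.52*d^2 - 2.04*d - 0.93)/(-0.66*d^3 - 3.17*d^2 - 3.03*d - 1.43)^2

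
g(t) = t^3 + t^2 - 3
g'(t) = 3*t^2 + 2*t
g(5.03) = 149.56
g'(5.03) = 85.96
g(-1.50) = -4.12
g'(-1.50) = 3.75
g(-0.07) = -3.00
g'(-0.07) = -0.13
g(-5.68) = -153.99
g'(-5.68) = 85.43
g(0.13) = -2.98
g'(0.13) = 0.31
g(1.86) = 6.89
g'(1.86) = 14.10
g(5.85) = 231.42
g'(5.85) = 114.37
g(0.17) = -2.97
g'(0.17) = 0.43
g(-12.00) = -1587.00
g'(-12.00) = 408.00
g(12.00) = 1869.00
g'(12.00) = 456.00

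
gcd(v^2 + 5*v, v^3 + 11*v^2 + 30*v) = v^2 + 5*v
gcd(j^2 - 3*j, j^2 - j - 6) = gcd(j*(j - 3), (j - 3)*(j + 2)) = j - 3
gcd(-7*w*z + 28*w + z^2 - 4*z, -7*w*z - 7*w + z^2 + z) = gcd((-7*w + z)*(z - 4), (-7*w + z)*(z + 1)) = -7*w + z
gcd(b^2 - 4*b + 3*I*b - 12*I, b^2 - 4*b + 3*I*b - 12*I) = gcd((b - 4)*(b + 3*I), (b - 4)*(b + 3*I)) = b^2 + b*(-4 + 3*I) - 12*I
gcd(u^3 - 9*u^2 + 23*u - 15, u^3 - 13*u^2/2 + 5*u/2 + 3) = u - 1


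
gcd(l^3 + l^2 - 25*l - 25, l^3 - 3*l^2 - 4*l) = l + 1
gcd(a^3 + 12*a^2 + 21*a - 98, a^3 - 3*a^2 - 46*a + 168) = a + 7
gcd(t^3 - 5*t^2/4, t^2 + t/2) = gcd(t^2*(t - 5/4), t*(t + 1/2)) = t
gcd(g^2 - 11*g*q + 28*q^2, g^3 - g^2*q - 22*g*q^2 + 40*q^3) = -g + 4*q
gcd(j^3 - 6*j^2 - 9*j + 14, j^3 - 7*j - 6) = j + 2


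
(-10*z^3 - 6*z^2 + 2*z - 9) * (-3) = 30*z^3 + 18*z^2 - 6*z + 27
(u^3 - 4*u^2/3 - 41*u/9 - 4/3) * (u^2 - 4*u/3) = u^5 - 8*u^4/3 - 25*u^3/9 + 128*u^2/27 + 16*u/9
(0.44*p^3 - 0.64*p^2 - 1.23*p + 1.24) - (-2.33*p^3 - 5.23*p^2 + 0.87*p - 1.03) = 2.77*p^3 + 4.59*p^2 - 2.1*p + 2.27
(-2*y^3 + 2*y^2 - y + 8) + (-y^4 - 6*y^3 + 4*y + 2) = -y^4 - 8*y^3 + 2*y^2 + 3*y + 10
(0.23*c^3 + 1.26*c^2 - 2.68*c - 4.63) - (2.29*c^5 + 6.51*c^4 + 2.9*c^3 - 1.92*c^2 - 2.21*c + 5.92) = -2.29*c^5 - 6.51*c^4 - 2.67*c^3 + 3.18*c^2 - 0.47*c - 10.55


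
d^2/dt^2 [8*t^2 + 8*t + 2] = 16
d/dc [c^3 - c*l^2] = 3*c^2 - l^2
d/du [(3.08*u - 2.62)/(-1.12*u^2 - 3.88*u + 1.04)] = (3.4496*u^2 - 5.8688*u - 6.9624)/(1.2544*u^4 + 8.6912*u^3 + 12.7248*u^2 - 8.0704*u + 1.0816)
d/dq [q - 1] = 1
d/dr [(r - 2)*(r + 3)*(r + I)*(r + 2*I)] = 4*r^3 + r^2*(3 + 9*I) + r*(-16 + 6*I) - 2 - 18*I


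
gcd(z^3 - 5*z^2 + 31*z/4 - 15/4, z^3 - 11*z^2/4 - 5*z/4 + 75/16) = z^2 - 4*z + 15/4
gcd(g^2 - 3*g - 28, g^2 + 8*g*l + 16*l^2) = 1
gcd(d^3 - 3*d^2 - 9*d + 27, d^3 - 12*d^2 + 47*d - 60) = d - 3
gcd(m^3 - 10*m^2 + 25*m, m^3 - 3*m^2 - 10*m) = m^2 - 5*m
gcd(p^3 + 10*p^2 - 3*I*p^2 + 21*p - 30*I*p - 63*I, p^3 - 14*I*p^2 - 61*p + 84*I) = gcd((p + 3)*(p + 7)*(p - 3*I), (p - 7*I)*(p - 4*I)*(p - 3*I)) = p - 3*I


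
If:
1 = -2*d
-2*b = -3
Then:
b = 3/2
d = -1/2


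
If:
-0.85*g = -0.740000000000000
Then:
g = 0.87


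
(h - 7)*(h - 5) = h^2 - 12*h + 35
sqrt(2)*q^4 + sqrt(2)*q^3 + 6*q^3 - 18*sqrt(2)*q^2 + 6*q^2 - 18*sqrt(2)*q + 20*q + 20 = (q - sqrt(2))^2*(q + 5*sqrt(2))*(sqrt(2)*q + sqrt(2))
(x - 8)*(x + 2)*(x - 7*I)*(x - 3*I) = x^4 - 6*x^3 - 10*I*x^3 - 37*x^2 + 60*I*x^2 + 126*x + 160*I*x + 336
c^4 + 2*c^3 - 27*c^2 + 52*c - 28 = (c - 2)^2*(c - 1)*(c + 7)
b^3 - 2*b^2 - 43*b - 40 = (b - 8)*(b + 1)*(b + 5)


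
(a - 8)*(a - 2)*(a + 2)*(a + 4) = a^4 - 4*a^3 - 36*a^2 + 16*a + 128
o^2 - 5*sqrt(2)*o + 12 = (o - 3*sqrt(2))*(o - 2*sqrt(2))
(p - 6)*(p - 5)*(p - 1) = p^3 - 12*p^2 + 41*p - 30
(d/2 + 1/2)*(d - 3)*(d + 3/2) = d^3/2 - d^2/4 - 3*d - 9/4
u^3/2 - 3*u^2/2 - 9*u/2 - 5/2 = (u/2 + 1/2)*(u - 5)*(u + 1)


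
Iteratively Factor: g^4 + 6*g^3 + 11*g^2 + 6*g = (g)*(g^3 + 6*g^2 + 11*g + 6) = g*(g + 2)*(g^2 + 4*g + 3) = g*(g + 1)*(g + 2)*(g + 3)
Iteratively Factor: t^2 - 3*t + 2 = (t - 2)*(t - 1)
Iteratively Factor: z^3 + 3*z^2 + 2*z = (z + 2)*(z^2 + z) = (z + 1)*(z + 2)*(z)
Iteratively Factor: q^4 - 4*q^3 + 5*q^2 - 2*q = (q - 2)*(q^3 - 2*q^2 + q) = q*(q - 2)*(q^2 - 2*q + 1) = q*(q - 2)*(q - 1)*(q - 1)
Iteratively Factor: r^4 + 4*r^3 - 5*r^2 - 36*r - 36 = (r + 2)*(r^3 + 2*r^2 - 9*r - 18) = (r + 2)^2*(r^2 - 9) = (r - 3)*(r + 2)^2*(r + 3)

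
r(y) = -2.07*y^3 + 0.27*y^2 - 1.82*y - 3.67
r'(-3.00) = -59.33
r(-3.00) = 60.11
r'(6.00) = -222.14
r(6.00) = -451.99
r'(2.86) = -51.07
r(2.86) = -55.09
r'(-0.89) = -7.22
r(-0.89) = -0.38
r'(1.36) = -12.57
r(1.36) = -10.85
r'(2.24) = -31.77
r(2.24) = -29.66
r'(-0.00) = -1.82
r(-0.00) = -3.67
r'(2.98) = -55.36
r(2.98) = -61.48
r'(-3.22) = -67.95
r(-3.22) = 74.10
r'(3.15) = -61.74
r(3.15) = -71.42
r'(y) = -6.21*y^2 + 0.54*y - 1.82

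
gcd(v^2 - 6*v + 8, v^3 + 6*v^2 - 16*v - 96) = v - 4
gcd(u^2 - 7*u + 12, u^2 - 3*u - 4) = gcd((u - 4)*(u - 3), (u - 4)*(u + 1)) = u - 4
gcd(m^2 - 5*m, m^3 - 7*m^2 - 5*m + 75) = m - 5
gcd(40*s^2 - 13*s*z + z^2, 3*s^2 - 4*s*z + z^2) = 1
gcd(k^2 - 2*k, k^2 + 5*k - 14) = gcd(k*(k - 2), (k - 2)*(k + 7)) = k - 2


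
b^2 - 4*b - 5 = (b - 5)*(b + 1)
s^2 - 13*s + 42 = (s - 7)*(s - 6)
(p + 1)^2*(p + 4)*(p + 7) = p^4 + 13*p^3 + 51*p^2 + 67*p + 28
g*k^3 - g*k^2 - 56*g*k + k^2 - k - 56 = (k - 8)*(k + 7)*(g*k + 1)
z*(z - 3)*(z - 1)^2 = z^4 - 5*z^3 + 7*z^2 - 3*z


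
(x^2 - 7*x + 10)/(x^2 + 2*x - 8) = (x - 5)/(x + 4)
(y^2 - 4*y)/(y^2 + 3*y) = (y - 4)/(y + 3)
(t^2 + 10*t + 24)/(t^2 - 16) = (t + 6)/(t - 4)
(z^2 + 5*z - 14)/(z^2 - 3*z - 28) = (-z^2 - 5*z + 14)/(-z^2 + 3*z + 28)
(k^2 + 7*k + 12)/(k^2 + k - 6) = (k + 4)/(k - 2)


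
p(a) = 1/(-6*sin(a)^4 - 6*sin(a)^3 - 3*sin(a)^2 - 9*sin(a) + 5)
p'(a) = (24*sin(a)^3*cos(a) + 18*sin(a)^2*cos(a) + 6*sin(a)*cos(a) + 9*cos(a))/(-6*sin(a)^4 - 6*sin(a)^3 - 3*sin(a)^2 - 9*sin(a) + 5)^2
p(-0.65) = 0.10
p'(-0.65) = 0.05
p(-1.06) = 0.09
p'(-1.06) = 0.01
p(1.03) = -0.08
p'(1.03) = 0.15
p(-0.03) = 0.19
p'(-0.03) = 0.32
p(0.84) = -0.13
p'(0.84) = 0.38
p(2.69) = -4.65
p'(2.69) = -331.09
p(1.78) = -0.06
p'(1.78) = -0.04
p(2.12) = -0.09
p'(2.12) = -0.16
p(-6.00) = 0.48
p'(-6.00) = 2.79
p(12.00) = 0.11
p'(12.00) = 0.07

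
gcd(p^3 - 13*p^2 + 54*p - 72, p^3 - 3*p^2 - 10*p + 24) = p - 4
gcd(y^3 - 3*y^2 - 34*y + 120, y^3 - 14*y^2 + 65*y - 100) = y^2 - 9*y + 20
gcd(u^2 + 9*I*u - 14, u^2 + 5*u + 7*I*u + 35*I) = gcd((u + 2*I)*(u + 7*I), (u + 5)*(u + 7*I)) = u + 7*I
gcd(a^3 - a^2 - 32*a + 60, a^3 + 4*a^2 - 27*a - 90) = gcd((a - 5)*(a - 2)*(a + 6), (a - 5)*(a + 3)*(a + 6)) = a^2 + a - 30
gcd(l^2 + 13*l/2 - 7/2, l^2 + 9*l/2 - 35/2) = l + 7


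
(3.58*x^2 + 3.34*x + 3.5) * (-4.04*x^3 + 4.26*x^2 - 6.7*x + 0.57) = -14.4632*x^5 + 1.7572*x^4 - 23.8976*x^3 - 5.4274*x^2 - 21.5462*x + 1.995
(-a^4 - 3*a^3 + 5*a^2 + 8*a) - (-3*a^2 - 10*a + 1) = -a^4 - 3*a^3 + 8*a^2 + 18*a - 1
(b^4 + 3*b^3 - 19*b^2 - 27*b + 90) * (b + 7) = b^5 + 10*b^4 + 2*b^3 - 160*b^2 - 99*b + 630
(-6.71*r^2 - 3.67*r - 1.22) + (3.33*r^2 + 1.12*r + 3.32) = -3.38*r^2 - 2.55*r + 2.1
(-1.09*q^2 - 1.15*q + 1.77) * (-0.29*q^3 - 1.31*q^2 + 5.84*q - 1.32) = 0.3161*q^5 + 1.7614*q^4 - 5.3724*q^3 - 7.5959*q^2 + 11.8548*q - 2.3364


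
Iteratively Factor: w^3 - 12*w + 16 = (w - 2)*(w^2 + 2*w - 8) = (w - 2)*(w + 4)*(w - 2)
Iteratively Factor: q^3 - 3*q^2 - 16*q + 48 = (q - 4)*(q^2 + q - 12) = (q - 4)*(q + 4)*(q - 3)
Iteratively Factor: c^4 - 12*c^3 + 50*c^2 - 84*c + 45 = (c - 3)*(c^3 - 9*c^2 + 23*c - 15) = (c - 3)*(c - 1)*(c^2 - 8*c + 15) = (c - 5)*(c - 3)*(c - 1)*(c - 3)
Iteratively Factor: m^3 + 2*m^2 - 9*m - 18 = (m + 3)*(m^2 - m - 6) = (m + 2)*(m + 3)*(m - 3)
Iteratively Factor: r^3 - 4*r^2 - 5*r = (r)*(r^2 - 4*r - 5) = r*(r - 5)*(r + 1)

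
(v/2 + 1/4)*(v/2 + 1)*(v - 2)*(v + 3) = v^4/4 + 7*v^3/8 - 5*v^2/8 - 7*v/2 - 3/2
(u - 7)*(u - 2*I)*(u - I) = u^3 - 7*u^2 - 3*I*u^2 - 2*u + 21*I*u + 14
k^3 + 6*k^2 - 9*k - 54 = (k - 3)*(k + 3)*(k + 6)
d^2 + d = d*(d + 1)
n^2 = n^2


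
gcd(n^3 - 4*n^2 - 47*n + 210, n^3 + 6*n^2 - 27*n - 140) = n^2 + 2*n - 35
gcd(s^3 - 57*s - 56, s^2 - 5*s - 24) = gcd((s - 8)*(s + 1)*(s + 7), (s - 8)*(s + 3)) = s - 8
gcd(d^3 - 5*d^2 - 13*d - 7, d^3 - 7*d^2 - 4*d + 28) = d - 7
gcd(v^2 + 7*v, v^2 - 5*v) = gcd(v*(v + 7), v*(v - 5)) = v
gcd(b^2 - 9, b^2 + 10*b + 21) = b + 3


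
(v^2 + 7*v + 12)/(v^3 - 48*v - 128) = (v + 3)/(v^2 - 4*v - 32)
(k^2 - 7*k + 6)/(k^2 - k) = (k - 6)/k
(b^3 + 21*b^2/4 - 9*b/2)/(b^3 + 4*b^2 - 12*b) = (b - 3/4)/(b - 2)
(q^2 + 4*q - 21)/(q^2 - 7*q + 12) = (q + 7)/(q - 4)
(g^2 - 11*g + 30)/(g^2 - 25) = (g - 6)/(g + 5)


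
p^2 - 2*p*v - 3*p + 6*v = (p - 3)*(p - 2*v)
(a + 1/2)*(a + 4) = a^2 + 9*a/2 + 2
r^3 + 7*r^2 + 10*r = r*(r + 2)*(r + 5)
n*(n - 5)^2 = n^3 - 10*n^2 + 25*n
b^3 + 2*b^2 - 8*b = b*(b - 2)*(b + 4)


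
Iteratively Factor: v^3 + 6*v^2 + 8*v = (v)*(v^2 + 6*v + 8) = v*(v + 4)*(v + 2)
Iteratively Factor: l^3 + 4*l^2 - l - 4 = (l - 1)*(l^2 + 5*l + 4) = (l - 1)*(l + 1)*(l + 4)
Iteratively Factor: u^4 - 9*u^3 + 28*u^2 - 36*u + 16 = (u - 1)*(u^3 - 8*u^2 + 20*u - 16) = (u - 2)*(u - 1)*(u^2 - 6*u + 8) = (u - 2)^2*(u - 1)*(u - 4)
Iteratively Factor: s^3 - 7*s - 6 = (s - 3)*(s^2 + 3*s + 2) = (s - 3)*(s + 2)*(s + 1)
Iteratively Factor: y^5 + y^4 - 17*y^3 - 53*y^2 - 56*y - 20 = (y + 2)*(y^4 - y^3 - 15*y^2 - 23*y - 10) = (y + 1)*(y + 2)*(y^3 - 2*y^2 - 13*y - 10) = (y + 1)^2*(y + 2)*(y^2 - 3*y - 10) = (y + 1)^2*(y + 2)^2*(y - 5)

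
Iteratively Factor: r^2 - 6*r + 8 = (r - 2)*(r - 4)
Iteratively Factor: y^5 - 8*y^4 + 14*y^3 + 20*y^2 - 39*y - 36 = (y - 4)*(y^4 - 4*y^3 - 2*y^2 + 12*y + 9) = (y - 4)*(y - 3)*(y^3 - y^2 - 5*y - 3) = (y - 4)*(y - 3)*(y + 1)*(y^2 - 2*y - 3) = (y - 4)*(y - 3)^2*(y + 1)*(y + 1)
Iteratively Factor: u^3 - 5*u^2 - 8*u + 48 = (u - 4)*(u^2 - u - 12) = (u - 4)^2*(u + 3)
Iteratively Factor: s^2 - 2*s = (s)*(s - 2)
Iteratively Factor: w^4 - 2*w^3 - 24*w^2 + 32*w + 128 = (w + 2)*(w^3 - 4*w^2 - 16*w + 64) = (w + 2)*(w + 4)*(w^2 - 8*w + 16) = (w - 4)*(w + 2)*(w + 4)*(w - 4)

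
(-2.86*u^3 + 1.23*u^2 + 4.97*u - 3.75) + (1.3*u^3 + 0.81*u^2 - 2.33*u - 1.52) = -1.56*u^3 + 2.04*u^2 + 2.64*u - 5.27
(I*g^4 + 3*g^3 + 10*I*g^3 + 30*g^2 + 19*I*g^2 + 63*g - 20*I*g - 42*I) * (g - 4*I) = I*g^5 + 7*g^4 + 10*I*g^4 + 70*g^3 + 7*I*g^3 + 139*g^2 - 140*I*g^2 - 80*g - 294*I*g - 168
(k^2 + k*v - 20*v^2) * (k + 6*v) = k^3 + 7*k^2*v - 14*k*v^2 - 120*v^3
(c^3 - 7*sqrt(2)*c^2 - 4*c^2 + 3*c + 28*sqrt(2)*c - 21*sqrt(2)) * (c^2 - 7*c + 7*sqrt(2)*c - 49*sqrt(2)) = c^5 - 11*c^4 - 67*c^3 + 1057*c^2 - 3038*c + 2058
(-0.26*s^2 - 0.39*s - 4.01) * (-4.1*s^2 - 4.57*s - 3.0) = 1.066*s^4 + 2.7872*s^3 + 19.0033*s^2 + 19.4957*s + 12.03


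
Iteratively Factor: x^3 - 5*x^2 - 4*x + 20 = (x - 5)*(x^2 - 4) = (x - 5)*(x + 2)*(x - 2)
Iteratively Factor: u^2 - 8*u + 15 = (u - 3)*(u - 5)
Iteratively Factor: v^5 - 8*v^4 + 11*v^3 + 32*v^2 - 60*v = (v - 5)*(v^4 - 3*v^3 - 4*v^2 + 12*v) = (v - 5)*(v - 3)*(v^3 - 4*v) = v*(v - 5)*(v - 3)*(v^2 - 4) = v*(v - 5)*(v - 3)*(v - 2)*(v + 2)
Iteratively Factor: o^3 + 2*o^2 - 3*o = (o + 3)*(o^2 - o) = o*(o + 3)*(o - 1)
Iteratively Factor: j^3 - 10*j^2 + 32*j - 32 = (j - 2)*(j^2 - 8*j + 16) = (j - 4)*(j - 2)*(j - 4)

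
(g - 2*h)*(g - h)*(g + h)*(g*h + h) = g^4*h - 2*g^3*h^2 + g^3*h - g^2*h^3 - 2*g^2*h^2 + 2*g*h^4 - g*h^3 + 2*h^4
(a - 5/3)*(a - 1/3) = a^2 - 2*a + 5/9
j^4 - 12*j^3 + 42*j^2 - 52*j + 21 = (j - 7)*(j - 3)*(j - 1)^2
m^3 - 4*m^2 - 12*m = m*(m - 6)*(m + 2)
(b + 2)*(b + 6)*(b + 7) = b^3 + 15*b^2 + 68*b + 84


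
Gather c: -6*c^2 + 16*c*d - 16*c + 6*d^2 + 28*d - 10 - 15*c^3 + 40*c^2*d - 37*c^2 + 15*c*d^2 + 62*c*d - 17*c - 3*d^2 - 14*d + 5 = -15*c^3 + c^2*(40*d - 43) + c*(15*d^2 + 78*d - 33) + 3*d^2 + 14*d - 5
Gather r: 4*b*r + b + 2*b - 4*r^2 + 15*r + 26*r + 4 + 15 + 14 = 3*b - 4*r^2 + r*(4*b + 41) + 33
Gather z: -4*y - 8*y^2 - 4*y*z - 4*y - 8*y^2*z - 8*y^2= -16*y^2 - 8*y + z*(-8*y^2 - 4*y)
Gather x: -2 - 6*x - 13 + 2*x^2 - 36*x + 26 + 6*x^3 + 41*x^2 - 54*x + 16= 6*x^3 + 43*x^2 - 96*x + 27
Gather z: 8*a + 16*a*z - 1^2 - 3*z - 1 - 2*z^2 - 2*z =8*a - 2*z^2 + z*(16*a - 5) - 2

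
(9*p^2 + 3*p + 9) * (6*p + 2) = 54*p^3 + 36*p^2 + 60*p + 18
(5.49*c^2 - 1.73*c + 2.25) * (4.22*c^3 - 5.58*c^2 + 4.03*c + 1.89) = 23.1678*c^5 - 37.9348*c^4 + 41.2731*c^3 - 9.1508*c^2 + 5.7978*c + 4.2525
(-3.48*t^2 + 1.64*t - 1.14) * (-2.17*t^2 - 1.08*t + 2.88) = 7.5516*t^4 + 0.199600000000001*t^3 - 9.3198*t^2 + 5.9544*t - 3.2832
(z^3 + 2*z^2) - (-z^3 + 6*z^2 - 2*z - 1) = 2*z^3 - 4*z^2 + 2*z + 1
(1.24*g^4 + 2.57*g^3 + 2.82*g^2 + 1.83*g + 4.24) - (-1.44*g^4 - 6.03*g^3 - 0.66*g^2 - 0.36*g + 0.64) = 2.68*g^4 + 8.6*g^3 + 3.48*g^2 + 2.19*g + 3.6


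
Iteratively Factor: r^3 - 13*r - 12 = (r - 4)*(r^2 + 4*r + 3) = (r - 4)*(r + 3)*(r + 1)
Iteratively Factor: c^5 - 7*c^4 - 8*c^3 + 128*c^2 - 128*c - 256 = (c + 4)*(c^4 - 11*c^3 + 36*c^2 - 16*c - 64) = (c - 4)*(c + 4)*(c^3 - 7*c^2 + 8*c + 16) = (c - 4)^2*(c + 4)*(c^2 - 3*c - 4) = (c - 4)^2*(c + 1)*(c + 4)*(c - 4)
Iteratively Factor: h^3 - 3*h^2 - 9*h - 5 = (h - 5)*(h^2 + 2*h + 1) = (h - 5)*(h + 1)*(h + 1)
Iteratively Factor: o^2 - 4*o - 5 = (o + 1)*(o - 5)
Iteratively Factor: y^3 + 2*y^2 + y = (y + 1)*(y^2 + y) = y*(y + 1)*(y + 1)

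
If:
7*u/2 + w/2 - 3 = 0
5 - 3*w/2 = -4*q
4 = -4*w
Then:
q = -13/8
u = 1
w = -1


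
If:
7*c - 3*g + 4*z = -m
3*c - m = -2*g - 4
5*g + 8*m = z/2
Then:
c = -167*z/468 - 58/117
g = 101*z/234 - 112/117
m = 70/117 - 97*z/468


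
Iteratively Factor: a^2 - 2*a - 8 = (a - 4)*(a + 2)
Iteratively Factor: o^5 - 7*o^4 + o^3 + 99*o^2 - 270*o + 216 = (o + 4)*(o^4 - 11*o^3 + 45*o^2 - 81*o + 54) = (o - 3)*(o + 4)*(o^3 - 8*o^2 + 21*o - 18) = (o - 3)^2*(o + 4)*(o^2 - 5*o + 6) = (o - 3)^2*(o - 2)*(o + 4)*(o - 3)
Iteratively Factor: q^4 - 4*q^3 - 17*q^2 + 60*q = (q - 5)*(q^3 + q^2 - 12*q) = (q - 5)*(q + 4)*(q^2 - 3*q) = (q - 5)*(q - 3)*(q + 4)*(q)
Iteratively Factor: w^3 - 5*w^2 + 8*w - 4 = (w - 2)*(w^2 - 3*w + 2) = (w - 2)^2*(w - 1)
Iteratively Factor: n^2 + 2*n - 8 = (n + 4)*(n - 2)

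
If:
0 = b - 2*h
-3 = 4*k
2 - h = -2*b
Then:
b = -4/3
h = -2/3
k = -3/4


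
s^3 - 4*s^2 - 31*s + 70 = (s - 7)*(s - 2)*(s + 5)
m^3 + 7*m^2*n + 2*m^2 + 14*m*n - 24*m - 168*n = (m - 4)*(m + 6)*(m + 7*n)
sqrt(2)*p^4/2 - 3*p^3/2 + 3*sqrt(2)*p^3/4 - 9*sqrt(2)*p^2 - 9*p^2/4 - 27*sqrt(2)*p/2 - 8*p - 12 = (p + 3/2)*(p - 4*sqrt(2))*(p + 2*sqrt(2))*(sqrt(2)*p/2 + 1/2)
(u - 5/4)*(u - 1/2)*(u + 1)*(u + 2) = u^4 + 5*u^3/4 - 21*u^2/8 - 13*u/8 + 5/4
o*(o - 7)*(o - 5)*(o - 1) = o^4 - 13*o^3 + 47*o^2 - 35*o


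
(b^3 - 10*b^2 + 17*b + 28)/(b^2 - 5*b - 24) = (-b^3 + 10*b^2 - 17*b - 28)/(-b^2 + 5*b + 24)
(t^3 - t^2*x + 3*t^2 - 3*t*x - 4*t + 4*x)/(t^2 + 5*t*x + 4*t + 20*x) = (t^2 - t*x - t + x)/(t + 5*x)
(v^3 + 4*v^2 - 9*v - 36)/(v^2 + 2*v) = (v^3 + 4*v^2 - 9*v - 36)/(v*(v + 2))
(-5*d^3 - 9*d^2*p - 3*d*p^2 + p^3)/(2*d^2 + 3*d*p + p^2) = (-5*d^2 - 4*d*p + p^2)/(2*d + p)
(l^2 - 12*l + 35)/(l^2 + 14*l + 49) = (l^2 - 12*l + 35)/(l^2 + 14*l + 49)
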